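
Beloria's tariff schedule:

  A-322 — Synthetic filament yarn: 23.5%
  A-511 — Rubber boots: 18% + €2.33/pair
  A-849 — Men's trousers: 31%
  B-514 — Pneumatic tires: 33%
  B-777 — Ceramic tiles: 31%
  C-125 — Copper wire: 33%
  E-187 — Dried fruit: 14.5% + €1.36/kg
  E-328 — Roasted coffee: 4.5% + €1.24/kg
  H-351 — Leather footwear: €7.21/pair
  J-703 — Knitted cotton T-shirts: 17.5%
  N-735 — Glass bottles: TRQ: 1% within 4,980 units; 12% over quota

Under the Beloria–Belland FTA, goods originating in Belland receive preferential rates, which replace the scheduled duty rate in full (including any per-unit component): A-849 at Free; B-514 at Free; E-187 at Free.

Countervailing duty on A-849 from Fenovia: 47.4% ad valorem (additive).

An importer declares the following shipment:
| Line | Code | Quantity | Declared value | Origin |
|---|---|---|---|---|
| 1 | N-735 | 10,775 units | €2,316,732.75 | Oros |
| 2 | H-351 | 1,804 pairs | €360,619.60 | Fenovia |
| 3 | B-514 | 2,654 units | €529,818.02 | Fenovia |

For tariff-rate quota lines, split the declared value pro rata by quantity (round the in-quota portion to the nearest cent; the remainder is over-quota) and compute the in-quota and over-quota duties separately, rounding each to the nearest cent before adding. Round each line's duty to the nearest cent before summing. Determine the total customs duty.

€348,072.24

Line 1 (N-735, Oros, 10,775 units, €2,316,732.75):
Code N-735 is under a tariff-rate quota (threshold 4,980 units). In-quota: 4,980 units at 1%; over-quota: 5,795 units at 12%.
Pro-rata value split: in-quota = €2,316,732.75 × 4,980/10,775 = €1,070,749.80; over-quota = €2,316,732.75 − €1,070,749.80 = €1,245,982.95.
In-quota duty = €1,070,749.80 × 1% = €10,707.50. Over-quota duty = €1,245,982.95 × 12% = €149,517.95.
Line duty = €10,707.50 + €149,517.95 = €160,225.45.
Line 2 (H-351, Fenovia, 1,804 pairs, €360,619.60):
Base rate for H-351 is €7.21/pair.
Duty = 1,804 × €7.21 = €13,006.84.
Line 3 (B-514, Fenovia, 2,654 units, €529,818.02):
Base rate for B-514 is 33%.
B-514 has an FTA preferential rate, but origin Fenovia is not Belland; base rate stands.
Duty = €529,818.02 × 33% = €174,839.95.
Total = €160,225.45 + €13,006.84 + €174,839.95 = €348,072.24.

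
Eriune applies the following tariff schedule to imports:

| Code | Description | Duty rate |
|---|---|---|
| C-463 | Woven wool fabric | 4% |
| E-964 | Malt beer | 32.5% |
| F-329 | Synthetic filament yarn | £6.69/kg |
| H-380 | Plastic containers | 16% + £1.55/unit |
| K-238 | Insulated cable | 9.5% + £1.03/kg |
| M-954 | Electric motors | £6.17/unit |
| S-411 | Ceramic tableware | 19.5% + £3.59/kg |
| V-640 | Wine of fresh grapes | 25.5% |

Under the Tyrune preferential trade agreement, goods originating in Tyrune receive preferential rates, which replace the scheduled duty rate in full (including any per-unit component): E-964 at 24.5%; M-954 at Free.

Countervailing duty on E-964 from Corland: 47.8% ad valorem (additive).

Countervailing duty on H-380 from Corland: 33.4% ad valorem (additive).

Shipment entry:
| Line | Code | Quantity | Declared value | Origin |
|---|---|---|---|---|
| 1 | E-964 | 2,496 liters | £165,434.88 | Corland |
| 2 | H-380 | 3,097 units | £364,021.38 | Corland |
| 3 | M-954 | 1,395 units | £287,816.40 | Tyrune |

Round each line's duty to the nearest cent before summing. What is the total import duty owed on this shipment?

£317,471.12

Line 1 (E-964, Corland, 2,496 liters, £165,434.88):
Base rate for E-964 is 32.5%.
E-964 has an FTA preferential rate, but origin Corland is not Tyrune; base rate stands.
Additional duty on E-964 from Corland: +47.8%. Applied ad valorem rate: 32.5% + 47.8% = 80.3%.
Duty = £165,434.88 × 80.3% = £132,844.21.
Line 2 (H-380, Corland, 3,097 units, £364,021.38):
Base rate for H-380 is 16% + £1.55/unit.
Additional duty on H-380 from Corland: +33.4%. Applied ad valorem rate: 16% + 33.4% = 49.4%.
Duty = £364,021.38 × 49.4% + 3,097 × £1.55 = £184,626.91.
Line 3 (M-954, Tyrune, 1,395 units, £287,816.40):
Base rate for M-954 is £6.17/unit.
Origin Tyrune qualifies under the Eriune–Tyrune agreement and M-954 is covered: preferential rate Free applies instead.
Duty = £287,816.40 × 0% = £0.00.
Total = £132,844.21 + £184,626.91 + £0.00 = £317,471.12.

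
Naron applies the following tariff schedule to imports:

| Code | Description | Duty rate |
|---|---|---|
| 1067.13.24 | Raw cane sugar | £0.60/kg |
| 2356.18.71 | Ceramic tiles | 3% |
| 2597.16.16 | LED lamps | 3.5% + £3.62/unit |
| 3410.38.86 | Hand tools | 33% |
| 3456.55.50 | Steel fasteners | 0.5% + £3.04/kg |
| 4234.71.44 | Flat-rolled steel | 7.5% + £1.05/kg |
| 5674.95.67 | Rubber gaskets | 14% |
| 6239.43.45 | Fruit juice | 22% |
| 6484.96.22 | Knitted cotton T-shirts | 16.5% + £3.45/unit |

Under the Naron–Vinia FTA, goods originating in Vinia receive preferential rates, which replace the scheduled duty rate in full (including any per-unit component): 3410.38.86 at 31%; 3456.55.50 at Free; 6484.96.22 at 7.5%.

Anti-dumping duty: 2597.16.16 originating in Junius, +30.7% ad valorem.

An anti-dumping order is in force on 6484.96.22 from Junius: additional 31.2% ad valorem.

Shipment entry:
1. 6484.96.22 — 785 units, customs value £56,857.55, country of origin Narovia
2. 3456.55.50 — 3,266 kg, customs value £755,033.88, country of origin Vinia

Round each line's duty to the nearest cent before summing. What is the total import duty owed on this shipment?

Line 1 (6484.96.22, Narovia, 785 units, £56,857.55):
Base rate for 6484.96.22 is 16.5% + £3.45/unit.
6484.96.22 has an FTA preferential rate, but origin Narovia is not Vinia; base rate stands.
The additional-duty order on 6484.96.22 targets Junius, not Narovia; it does not apply.
Duty = £56,857.55 × 16.5% + 785 × £3.45 = £12,089.75.
Line 2 (3456.55.50, Vinia, 3,266 kg, £755,033.88):
Base rate for 3456.55.50 is 0.5% + £3.04/kg.
Origin Vinia qualifies under the Naron–Vinia agreement and 3456.55.50 is covered: preferential rate Free applies instead.
Duty = £755,033.88 × 0% = £0.00.
Total = £12,089.75 + £0.00 = £12,089.75.

£12,089.75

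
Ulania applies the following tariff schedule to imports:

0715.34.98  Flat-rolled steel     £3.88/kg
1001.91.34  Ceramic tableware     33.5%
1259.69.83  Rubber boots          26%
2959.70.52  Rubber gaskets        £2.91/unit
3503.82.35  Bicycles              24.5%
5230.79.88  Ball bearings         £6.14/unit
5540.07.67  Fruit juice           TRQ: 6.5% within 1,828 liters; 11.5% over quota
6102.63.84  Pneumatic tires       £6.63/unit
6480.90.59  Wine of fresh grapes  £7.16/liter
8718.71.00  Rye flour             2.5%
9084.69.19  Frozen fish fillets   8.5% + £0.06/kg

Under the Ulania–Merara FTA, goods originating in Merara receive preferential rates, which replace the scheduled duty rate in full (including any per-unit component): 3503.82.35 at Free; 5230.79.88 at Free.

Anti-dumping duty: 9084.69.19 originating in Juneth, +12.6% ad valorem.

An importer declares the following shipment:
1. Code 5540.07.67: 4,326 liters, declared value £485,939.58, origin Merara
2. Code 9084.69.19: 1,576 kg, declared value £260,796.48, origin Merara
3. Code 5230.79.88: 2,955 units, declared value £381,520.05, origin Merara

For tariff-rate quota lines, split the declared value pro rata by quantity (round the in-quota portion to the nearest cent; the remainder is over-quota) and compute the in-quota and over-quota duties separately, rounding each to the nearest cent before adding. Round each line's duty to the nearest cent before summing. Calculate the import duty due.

£67,878.35

Line 1 (5540.07.67, Merara, 4,326 liters, £485,939.58):
Code 5540.07.67 is under a tariff-rate quota (threshold 1,828 liters). In-quota: 1,828 liters at 6.5%; over-quota: 2,498 liters at 11.5%.
Pro-rata value split: in-quota = £485,939.58 × 1,828/4,326 = £205,339.24; over-quota = £485,939.58 − £205,339.24 = £280,600.34.
In-quota duty = £205,339.24 × 6.5% = £13,347.05. Over-quota duty = £280,600.34 × 11.5% = £32,269.04.
Line duty = £13,347.05 + £32,269.04 = £45,616.09.
Line 2 (9084.69.19, Merara, 1,576 kg, £260,796.48):
Base rate for 9084.69.19 is 8.5% + £0.06/kg.
Origin Merara is the FTA partner but 9084.69.19 is not on the preference list; base rate stands.
The additional-duty order on 9084.69.19 targets Juneth, not Merara; it does not apply.
Duty = £260,796.48 × 8.5% + 1,576 × £0.06 = £22,262.26.
Line 3 (5230.79.88, Merara, 2,955 units, £381,520.05):
Base rate for 5230.79.88 is £6.14/unit.
Origin Merara qualifies under the Ulania–Merara agreement and 5230.79.88 is covered: preferential rate Free applies instead.
Duty = £381,520.05 × 0% = £0.00.
Total = £45,616.09 + £22,262.26 + £0.00 = £67,878.35.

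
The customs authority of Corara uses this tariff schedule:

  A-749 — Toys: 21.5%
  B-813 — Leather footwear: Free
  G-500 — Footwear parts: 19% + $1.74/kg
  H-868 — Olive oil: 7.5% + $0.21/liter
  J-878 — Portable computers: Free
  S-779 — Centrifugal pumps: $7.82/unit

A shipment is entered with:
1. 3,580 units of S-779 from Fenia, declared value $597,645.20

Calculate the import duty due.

Line 1 (S-779, Fenia, 3,580 units, $597,645.20):
Base rate for S-779 is $7.82/unit.
Duty = 3,580 × $7.82 = $27,995.60.

$27,995.60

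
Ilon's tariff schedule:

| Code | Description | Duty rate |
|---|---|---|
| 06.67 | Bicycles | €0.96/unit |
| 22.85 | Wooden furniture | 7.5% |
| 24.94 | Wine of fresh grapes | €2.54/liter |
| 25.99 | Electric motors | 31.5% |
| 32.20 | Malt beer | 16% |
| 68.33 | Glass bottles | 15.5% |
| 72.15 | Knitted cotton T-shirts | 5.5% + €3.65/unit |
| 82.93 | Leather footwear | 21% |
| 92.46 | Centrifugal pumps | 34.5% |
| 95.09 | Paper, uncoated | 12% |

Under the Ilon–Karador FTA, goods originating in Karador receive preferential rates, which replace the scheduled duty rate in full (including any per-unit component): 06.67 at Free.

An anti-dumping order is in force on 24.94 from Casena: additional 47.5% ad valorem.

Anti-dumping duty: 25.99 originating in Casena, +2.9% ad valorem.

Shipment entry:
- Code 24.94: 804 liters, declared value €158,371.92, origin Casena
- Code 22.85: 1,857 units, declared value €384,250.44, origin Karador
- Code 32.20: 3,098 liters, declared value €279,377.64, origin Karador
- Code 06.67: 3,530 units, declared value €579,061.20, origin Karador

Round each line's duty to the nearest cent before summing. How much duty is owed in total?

€150,788.02

Line 1 (24.94, Casena, 804 liters, €158,371.92):
Base rate for 24.94 is €2.54/liter.
Additional duty on 24.94 from Casena: +47.5% ad valorem. Applied ad valorem rate = 47.5%.
Duty = €158,371.92 × 47.5% + 804 × €2.54 = €77,268.82.
Line 2 (22.85, Karador, 1,857 units, €384,250.44):
Base rate for 22.85 is 7.5%.
Origin Karador is the FTA partner but 22.85 is not on the preference list; base rate stands.
Duty = €384,250.44 × 7.5% = €28,818.78.
Line 3 (32.20, Karador, 3,098 liters, €279,377.64):
Base rate for 32.20 is 16%.
Origin Karador is the FTA partner but 32.20 is not on the preference list; base rate stands.
Duty = €279,377.64 × 16% = €44,700.42.
Line 4 (06.67, Karador, 3,530 units, €579,061.20):
Base rate for 06.67 is €0.96/unit.
Origin Karador qualifies under the Ilon–Karador agreement and 06.67 is covered: preferential rate Free applies instead.
Duty = €579,061.20 × 0% = €0.00.
Total = €77,268.82 + €28,818.78 + €44,700.42 + €0.00 = €150,788.02.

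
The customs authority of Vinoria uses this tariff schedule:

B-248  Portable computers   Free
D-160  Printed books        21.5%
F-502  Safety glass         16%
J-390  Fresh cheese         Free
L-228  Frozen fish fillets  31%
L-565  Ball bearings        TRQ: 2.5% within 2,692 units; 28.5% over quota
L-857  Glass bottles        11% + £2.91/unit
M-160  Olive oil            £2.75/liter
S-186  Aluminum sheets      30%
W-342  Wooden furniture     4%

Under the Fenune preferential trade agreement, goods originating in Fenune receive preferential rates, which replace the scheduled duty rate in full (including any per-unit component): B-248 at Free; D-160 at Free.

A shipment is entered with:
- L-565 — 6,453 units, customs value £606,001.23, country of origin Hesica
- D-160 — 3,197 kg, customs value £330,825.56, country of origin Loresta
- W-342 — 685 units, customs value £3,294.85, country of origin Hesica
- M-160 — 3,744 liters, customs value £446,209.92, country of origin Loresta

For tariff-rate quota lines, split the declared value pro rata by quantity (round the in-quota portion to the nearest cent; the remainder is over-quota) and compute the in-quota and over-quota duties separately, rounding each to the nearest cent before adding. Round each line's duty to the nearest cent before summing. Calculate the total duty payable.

Line 1 (L-565, Hesica, 6,453 units, £606,001.23):
Code L-565 is under a tariff-rate quota (threshold 2,692 units). In-quota: 2,692 units at 2.5%; over-quota: 3,761 units at 28.5%.
Pro-rata value split: in-quota = £606,001.23 × 2,692/6,453 = £252,805.72; over-quota = £606,001.23 − £252,805.72 = £353,195.51.
In-quota duty = £252,805.72 × 2.5% = £6,320.14. Over-quota duty = £353,195.51 × 28.5% = £100,660.72.
Line duty = £6,320.14 + £100,660.72 = £106,980.86.
Line 2 (D-160, Loresta, 3,197 kg, £330,825.56):
Base rate for D-160 is 21.5%.
D-160 has an FTA preferential rate, but origin Loresta is not Fenune; base rate stands.
Duty = £330,825.56 × 21.5% = £71,127.50.
Line 3 (W-342, Hesica, 685 units, £3,294.85):
Base rate for W-342 is 4%.
Duty = £3,294.85 × 4% = £131.79.
Line 4 (M-160, Loresta, 3,744 liters, £446,209.92):
Base rate for M-160 is £2.75/liter.
Duty = 3,744 × £2.75 = £10,296.00.
Total = £106,980.86 + £71,127.50 + £131.79 + £10,296.00 = £188,536.15.

£188,536.15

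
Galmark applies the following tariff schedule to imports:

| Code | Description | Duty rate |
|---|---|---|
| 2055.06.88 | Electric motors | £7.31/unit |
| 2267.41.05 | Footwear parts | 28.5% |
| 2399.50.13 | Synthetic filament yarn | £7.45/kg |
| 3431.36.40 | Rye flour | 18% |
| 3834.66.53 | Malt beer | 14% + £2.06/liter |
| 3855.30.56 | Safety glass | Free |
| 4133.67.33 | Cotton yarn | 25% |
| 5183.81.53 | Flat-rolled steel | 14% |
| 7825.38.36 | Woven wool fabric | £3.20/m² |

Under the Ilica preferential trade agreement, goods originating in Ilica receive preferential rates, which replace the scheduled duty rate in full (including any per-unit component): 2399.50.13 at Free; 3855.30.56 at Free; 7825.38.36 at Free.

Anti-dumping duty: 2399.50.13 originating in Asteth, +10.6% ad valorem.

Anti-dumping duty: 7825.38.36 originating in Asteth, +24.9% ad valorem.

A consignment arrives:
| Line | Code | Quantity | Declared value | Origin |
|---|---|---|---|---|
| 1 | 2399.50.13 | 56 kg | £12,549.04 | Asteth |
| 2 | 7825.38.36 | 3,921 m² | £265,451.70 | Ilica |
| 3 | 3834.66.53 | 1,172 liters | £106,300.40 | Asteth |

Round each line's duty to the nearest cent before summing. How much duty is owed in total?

Line 1 (2399.50.13, Asteth, 56 kg, £12,549.04):
Base rate for 2399.50.13 is £7.45/kg.
2399.50.13 has an FTA preferential rate, but origin Asteth is not Ilica; base rate stands.
Additional duty on 2399.50.13 from Asteth: +10.6% ad valorem. Applied ad valorem rate = 10.6%.
Duty = £12,549.04 × 10.6% + 56 × £7.45 = £1,747.40.
Line 2 (7825.38.36, Ilica, 3,921 m², £265,451.70):
Base rate for 7825.38.36 is £3.20/m².
Origin Ilica qualifies under the Galmark–Ilica agreement and 7825.38.36 is covered: preferential rate Free applies instead.
The additional-duty order on 7825.38.36 targets Asteth, not Ilica; it does not apply.
Duty = £265,451.70 × 0% = £0.00.
Line 3 (3834.66.53, Asteth, 1,172 liters, £106,300.40):
Base rate for 3834.66.53 is 14% + £2.06/liter.
Duty = £106,300.40 × 14% + 1,172 × £2.06 = £17,296.38.
Total = £1,747.40 + £0.00 + £17,296.38 = £19,043.78.

£19,043.78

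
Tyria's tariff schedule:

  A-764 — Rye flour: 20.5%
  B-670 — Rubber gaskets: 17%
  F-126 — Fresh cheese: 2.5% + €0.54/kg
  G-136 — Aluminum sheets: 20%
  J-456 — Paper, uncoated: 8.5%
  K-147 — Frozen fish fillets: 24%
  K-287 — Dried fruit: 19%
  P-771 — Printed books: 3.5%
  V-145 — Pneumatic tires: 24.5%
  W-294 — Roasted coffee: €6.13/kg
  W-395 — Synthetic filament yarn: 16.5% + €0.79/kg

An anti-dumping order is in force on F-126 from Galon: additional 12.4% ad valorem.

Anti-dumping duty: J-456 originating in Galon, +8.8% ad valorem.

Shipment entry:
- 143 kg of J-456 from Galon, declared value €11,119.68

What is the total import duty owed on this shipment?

Line 1 (J-456, Galon, 143 kg, €11,119.68):
Base rate for J-456 is 8.5%.
Additional duty on J-456 from Galon: +8.8%. Applied ad valorem rate: 8.5% + 8.8% = 17.3%.
Duty = €11,119.68 × 17.3% = €1,923.70.

€1,923.70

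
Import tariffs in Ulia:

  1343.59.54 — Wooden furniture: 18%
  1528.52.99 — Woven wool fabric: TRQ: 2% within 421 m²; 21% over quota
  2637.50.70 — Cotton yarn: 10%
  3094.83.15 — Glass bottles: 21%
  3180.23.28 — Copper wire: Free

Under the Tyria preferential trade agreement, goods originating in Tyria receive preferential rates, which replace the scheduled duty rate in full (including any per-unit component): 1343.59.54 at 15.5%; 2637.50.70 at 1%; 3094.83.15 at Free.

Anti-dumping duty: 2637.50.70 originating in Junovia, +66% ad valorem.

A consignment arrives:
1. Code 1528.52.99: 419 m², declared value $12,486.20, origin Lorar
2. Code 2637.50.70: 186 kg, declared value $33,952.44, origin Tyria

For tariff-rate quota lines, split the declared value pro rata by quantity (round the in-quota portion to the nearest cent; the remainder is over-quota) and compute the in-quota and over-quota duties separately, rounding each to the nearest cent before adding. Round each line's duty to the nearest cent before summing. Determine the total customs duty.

Line 1 (1528.52.99, Lorar, 419 m², $12,486.20):
Code 1528.52.99 is under a tariff-rate quota (threshold 421 m²). Quantity 419 m² is within the quota, so the in-quota rate 2% applies to the full value.
Duty = $12,486.20 × 2% = $249.72.
Line 2 (2637.50.70, Tyria, 186 kg, $33,952.44):
Base rate for 2637.50.70 is 10%.
Origin Tyria qualifies under the Ulia–Tyria agreement and 2637.50.70 is covered: preferential rate 1% applies instead.
The additional-duty order on 2637.50.70 targets Junovia, not Tyria; it does not apply.
Duty = $33,952.44 × 1% = $339.52.
Total = $249.72 + $339.52 = $589.24.

$589.24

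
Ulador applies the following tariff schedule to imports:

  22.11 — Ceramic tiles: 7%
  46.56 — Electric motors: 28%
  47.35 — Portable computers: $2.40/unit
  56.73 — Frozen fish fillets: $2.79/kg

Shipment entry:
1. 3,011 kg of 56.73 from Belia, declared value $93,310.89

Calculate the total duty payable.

Line 1 (56.73, Belia, 3,011 kg, $93,310.89):
Base rate for 56.73 is $2.79/kg.
Duty = 3,011 × $2.79 = $8,400.69.

$8,400.69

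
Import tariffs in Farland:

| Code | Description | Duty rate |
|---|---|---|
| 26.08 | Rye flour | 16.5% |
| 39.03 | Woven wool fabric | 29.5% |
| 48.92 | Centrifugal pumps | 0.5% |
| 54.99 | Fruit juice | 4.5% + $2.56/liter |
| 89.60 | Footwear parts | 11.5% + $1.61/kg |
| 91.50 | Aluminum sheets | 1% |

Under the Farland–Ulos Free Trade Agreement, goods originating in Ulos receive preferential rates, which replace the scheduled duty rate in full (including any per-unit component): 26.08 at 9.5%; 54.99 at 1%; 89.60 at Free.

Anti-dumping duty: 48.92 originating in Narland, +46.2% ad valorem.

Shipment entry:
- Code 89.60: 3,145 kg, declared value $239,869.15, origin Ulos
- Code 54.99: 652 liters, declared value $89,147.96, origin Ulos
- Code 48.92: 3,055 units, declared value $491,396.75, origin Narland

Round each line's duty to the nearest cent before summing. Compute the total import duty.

Line 1 (89.60, Ulos, 3,145 kg, $239,869.15):
Base rate for 89.60 is 11.5% + $1.61/kg.
Origin Ulos qualifies under the Farland–Ulos agreement and 89.60 is covered: preferential rate Free applies instead.
Duty = $239,869.15 × 0% = $0.00.
Line 2 (54.99, Ulos, 652 liters, $89,147.96):
Base rate for 54.99 is 4.5% + $2.56/liter.
Origin Ulos qualifies under the Farland–Ulos agreement and 54.99 is covered: preferential rate 1% applies instead.
Duty = $89,147.96 × 1% = $891.48.
Line 3 (48.92, Narland, 3,055 units, $491,396.75):
Base rate for 48.92 is 0.5%.
Additional duty on 48.92 from Narland: +46.2%. Applied ad valorem rate: 0.5% + 46.2% = 46.7%.
Duty = $491,396.75 × 46.7% = $229,482.28.
Total = $0.00 + $891.48 + $229,482.28 = $230,373.76.

$230,373.76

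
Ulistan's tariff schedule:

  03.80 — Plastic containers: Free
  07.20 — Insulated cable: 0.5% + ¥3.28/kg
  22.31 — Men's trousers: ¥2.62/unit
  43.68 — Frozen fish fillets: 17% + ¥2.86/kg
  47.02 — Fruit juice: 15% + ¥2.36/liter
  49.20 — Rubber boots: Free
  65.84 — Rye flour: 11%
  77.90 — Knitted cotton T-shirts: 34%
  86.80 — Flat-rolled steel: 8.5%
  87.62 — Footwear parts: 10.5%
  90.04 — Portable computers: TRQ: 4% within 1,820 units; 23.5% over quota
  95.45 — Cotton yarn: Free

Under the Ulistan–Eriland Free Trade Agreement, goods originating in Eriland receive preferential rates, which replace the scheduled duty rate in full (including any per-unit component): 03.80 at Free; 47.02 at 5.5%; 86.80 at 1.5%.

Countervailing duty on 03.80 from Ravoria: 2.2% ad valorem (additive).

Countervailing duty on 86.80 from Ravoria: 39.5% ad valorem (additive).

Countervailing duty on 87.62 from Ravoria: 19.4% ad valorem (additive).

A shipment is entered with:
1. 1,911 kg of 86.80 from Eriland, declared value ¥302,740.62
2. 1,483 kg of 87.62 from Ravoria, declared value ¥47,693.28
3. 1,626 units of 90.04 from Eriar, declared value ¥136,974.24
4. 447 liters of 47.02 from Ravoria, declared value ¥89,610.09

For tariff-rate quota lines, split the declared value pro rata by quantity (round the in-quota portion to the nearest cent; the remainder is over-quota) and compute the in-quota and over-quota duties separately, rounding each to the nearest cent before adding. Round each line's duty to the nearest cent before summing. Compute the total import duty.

¥38,776.80

Line 1 (86.80, Eriland, 1,911 kg, ¥302,740.62):
Base rate for 86.80 is 8.5%.
Origin Eriland qualifies under the Ulistan–Eriland agreement and 86.80 is covered: preferential rate 1.5% applies instead.
The additional-duty order on 86.80 targets Ravoria, not Eriland; it does not apply.
Duty = ¥302,740.62 × 1.5% = ¥4,541.11.
Line 2 (87.62, Ravoria, 1,483 kg, ¥47,693.28):
Base rate for 87.62 is 10.5%.
Additional duty on 87.62 from Ravoria: +19.4%. Applied ad valorem rate: 10.5% + 19.4% = 29.9%.
Duty = ¥47,693.28 × 29.9% = ¥14,260.29.
Line 3 (90.04, Eriar, 1,626 units, ¥136,974.24):
Code 90.04 is under a tariff-rate quota (threshold 1,820 units). Quantity 1,626 units is within the quota, so the in-quota rate 4% applies to the full value.
Duty = ¥136,974.24 × 4% = ¥5,478.97.
Line 4 (47.02, Ravoria, 447 liters, ¥89,610.09):
Base rate for 47.02 is 15% + ¥2.36/liter.
47.02 has an FTA preferential rate, but origin Ravoria is not Eriland; base rate stands.
Duty = ¥89,610.09 × 15% + 447 × ¥2.36 = ¥14,496.43.
Total = ¥4,541.11 + ¥14,260.29 + ¥5,478.97 + ¥14,496.43 = ¥38,776.80.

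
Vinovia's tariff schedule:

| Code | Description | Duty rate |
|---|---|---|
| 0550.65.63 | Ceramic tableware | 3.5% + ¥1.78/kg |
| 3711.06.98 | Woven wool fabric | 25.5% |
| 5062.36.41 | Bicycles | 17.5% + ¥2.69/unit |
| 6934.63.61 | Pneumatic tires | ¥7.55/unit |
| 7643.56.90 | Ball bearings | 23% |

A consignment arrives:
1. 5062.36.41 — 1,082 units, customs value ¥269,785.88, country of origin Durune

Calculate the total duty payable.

Line 1 (5062.36.41, Durune, 1,082 units, ¥269,785.88):
Base rate for 5062.36.41 is 17.5% + ¥2.69/unit.
Duty = ¥269,785.88 × 17.5% + 1,082 × ¥2.69 = ¥50,123.11.

¥50,123.11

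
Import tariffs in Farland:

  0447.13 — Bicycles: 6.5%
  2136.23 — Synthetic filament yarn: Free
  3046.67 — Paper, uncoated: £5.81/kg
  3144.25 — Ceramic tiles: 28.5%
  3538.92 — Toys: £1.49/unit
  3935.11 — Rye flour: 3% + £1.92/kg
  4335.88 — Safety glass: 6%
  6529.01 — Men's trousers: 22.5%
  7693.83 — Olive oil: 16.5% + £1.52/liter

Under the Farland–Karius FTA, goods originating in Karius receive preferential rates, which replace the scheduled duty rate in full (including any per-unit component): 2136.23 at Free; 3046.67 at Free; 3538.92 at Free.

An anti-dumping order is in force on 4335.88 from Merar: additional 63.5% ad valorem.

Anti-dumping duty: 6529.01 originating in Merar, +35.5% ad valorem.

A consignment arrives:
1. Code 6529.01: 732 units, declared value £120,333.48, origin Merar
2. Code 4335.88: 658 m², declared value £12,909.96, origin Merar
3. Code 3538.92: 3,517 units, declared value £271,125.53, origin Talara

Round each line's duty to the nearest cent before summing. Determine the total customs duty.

Line 1 (6529.01, Merar, 732 units, £120,333.48):
Base rate for 6529.01 is 22.5%.
Additional duty on 6529.01 from Merar: +35.5%. Applied ad valorem rate: 22.5% + 35.5% = 58%.
Duty = £120,333.48 × 58% = £69,793.42.
Line 2 (4335.88, Merar, 658 m², £12,909.96):
Base rate for 4335.88 is 6%.
Additional duty on 4335.88 from Merar: +63.5%. Applied ad valorem rate: 6% + 63.5% = 69.5%.
Duty = £12,909.96 × 69.5% = £8,972.42.
Line 3 (3538.92, Talara, 3,517 units, £271,125.53):
Base rate for 3538.92 is £1.49/unit.
3538.92 has an FTA preferential rate, but origin Talara is not Karius; base rate stands.
Duty = 3,517 × £1.49 = £5,240.33.
Total = £69,793.42 + £8,972.42 + £5,240.33 = £84,006.17.

£84,006.17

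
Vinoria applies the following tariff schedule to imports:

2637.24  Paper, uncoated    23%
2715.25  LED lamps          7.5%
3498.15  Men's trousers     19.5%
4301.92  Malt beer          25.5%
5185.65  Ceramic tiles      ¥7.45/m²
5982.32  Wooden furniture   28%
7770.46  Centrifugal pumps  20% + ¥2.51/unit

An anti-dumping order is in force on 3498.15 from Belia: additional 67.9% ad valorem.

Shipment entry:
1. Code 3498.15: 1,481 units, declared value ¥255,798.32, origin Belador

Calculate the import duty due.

¥49,880.67

Line 1 (3498.15, Belador, 1,481 units, ¥255,798.32):
Base rate for 3498.15 is 19.5%.
The additional-duty order on 3498.15 targets Belia, not Belador; it does not apply.
Duty = ¥255,798.32 × 19.5% = ¥49,880.67.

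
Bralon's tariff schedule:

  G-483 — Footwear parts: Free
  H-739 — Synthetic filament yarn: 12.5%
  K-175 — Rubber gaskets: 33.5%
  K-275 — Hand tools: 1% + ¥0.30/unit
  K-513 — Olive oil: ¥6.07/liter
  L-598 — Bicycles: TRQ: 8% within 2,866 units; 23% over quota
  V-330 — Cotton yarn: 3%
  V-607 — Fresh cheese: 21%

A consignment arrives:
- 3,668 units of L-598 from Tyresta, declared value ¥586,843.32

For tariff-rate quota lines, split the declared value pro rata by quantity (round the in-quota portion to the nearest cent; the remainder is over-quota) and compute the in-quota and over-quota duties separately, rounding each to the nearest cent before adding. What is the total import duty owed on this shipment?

¥66,194.27

Line 1 (L-598, Tyresta, 3,668 units, ¥586,843.32):
Code L-598 is under a tariff-rate quota (threshold 2,866 units). In-quota: 2,866 units at 8%; over-quota: 802 units at 23%.
Pro-rata value split: in-quota = ¥586,843.32 × 2,866/3,668 = ¥458,531.34; over-quota = ¥586,843.32 − ¥458,531.34 = ¥128,311.98.
In-quota duty = ¥458,531.34 × 8% = ¥36,682.51. Over-quota duty = ¥128,311.98 × 23% = ¥29,511.76.
Line duty = ¥36,682.51 + ¥29,511.76 = ¥66,194.27.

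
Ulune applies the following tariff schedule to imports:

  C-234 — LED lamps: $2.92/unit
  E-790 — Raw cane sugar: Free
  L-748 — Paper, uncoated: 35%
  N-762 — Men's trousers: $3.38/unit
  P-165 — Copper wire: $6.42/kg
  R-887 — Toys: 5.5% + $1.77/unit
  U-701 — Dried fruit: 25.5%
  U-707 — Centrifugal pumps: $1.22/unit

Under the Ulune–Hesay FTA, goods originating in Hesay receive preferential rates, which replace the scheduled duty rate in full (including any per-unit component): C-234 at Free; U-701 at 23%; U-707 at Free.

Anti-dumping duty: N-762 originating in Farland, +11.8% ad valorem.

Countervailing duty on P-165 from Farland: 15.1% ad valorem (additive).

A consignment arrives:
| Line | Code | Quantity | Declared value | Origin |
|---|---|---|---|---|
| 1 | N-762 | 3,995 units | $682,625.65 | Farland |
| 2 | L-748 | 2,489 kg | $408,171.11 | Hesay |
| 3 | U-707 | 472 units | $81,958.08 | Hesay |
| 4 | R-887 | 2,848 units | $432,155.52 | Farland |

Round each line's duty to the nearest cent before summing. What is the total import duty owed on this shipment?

$265,722.33

Line 1 (N-762, Farland, 3,995 units, $682,625.65):
Base rate for N-762 is $3.38/unit.
Additional duty on N-762 from Farland: +11.8% ad valorem. Applied ad valorem rate = 11.8%.
Duty = $682,625.65 × 11.8% + 3,995 × $3.38 = $94,052.93.
Line 2 (L-748, Hesay, 2,489 kg, $408,171.11):
Base rate for L-748 is 35%.
Origin Hesay is the FTA partner but L-748 is not on the preference list; base rate stands.
Duty = $408,171.11 × 35% = $142,859.89.
Line 3 (U-707, Hesay, 472 units, $81,958.08):
Base rate for U-707 is $1.22/unit.
Origin Hesay qualifies under the Ulune–Hesay agreement and U-707 is covered: preferential rate Free applies instead.
Duty = $81,958.08 × 0% = $0.00.
Line 4 (R-887, Farland, 2,848 units, $432,155.52):
Base rate for R-887 is 5.5% + $1.77/unit.
Duty = $432,155.52 × 5.5% + 2,848 × $1.77 = $28,809.51.
Total = $94,052.93 + $142,859.89 + $0.00 + $28,809.51 = $265,722.33.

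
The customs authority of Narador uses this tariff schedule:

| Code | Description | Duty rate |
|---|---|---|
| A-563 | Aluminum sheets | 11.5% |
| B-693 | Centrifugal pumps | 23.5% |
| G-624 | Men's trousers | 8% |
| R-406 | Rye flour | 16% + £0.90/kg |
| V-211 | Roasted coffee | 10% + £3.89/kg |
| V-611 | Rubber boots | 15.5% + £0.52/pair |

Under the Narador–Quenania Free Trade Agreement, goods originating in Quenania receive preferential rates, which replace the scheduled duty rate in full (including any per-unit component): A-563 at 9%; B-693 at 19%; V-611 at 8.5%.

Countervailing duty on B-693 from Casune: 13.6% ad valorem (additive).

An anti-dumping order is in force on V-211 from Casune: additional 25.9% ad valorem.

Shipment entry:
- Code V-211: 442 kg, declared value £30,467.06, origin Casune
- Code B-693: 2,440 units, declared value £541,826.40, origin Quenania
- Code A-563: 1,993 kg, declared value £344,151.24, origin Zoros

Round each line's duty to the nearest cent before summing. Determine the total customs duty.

£155,181.46

Line 1 (V-211, Casune, 442 kg, £30,467.06):
Base rate for V-211 is 10% + £3.89/kg.
Additional duty on V-211 from Casune: +25.9%. Applied ad valorem rate: 10% + 25.9% = 35.9%.
Duty = £30,467.06 × 35.9% + 442 × £3.89 = £12,657.05.
Line 2 (B-693, Quenania, 2,440 units, £541,826.40):
Base rate for B-693 is 23.5%.
Origin Quenania qualifies under the Narador–Quenania agreement and B-693 is covered: preferential rate 19% applies instead.
The additional-duty order on B-693 targets Casune, not Quenania; it does not apply.
Duty = £541,826.40 × 19% = £102,947.02.
Line 3 (A-563, Zoros, 1,993 kg, £344,151.24):
Base rate for A-563 is 11.5%.
A-563 has an FTA preferential rate, but origin Zoros is not Quenania; base rate stands.
Duty = £344,151.24 × 11.5% = £39,577.39.
Total = £12,657.05 + £102,947.02 + £39,577.39 = £155,181.46.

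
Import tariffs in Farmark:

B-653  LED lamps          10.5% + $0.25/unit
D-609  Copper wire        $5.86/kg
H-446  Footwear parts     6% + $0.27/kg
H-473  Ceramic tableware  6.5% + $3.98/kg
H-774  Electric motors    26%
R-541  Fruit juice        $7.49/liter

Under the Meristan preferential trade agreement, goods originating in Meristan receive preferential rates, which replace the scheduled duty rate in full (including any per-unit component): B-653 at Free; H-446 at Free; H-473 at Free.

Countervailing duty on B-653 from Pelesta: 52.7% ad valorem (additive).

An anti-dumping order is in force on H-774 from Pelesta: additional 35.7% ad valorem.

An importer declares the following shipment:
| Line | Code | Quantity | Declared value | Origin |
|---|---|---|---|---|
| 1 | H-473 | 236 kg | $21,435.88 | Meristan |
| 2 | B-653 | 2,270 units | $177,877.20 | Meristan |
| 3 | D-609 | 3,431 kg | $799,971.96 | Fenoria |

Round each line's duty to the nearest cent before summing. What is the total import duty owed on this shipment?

Line 1 (H-473, Meristan, 236 kg, $21,435.88):
Base rate for H-473 is 6.5% + $3.98/kg.
Origin Meristan qualifies under the Farmark–Meristan agreement and H-473 is covered: preferential rate Free applies instead.
Duty = $21,435.88 × 0% = $0.00.
Line 2 (B-653, Meristan, 2,270 units, $177,877.20):
Base rate for B-653 is 10.5% + $0.25/unit.
Origin Meristan qualifies under the Farmark–Meristan agreement and B-653 is covered: preferential rate Free applies instead.
The additional-duty order on B-653 targets Pelesta, not Meristan; it does not apply.
Duty = $177,877.20 × 0% = $0.00.
Line 3 (D-609, Fenoria, 3,431 kg, $799,971.96):
Base rate for D-609 is $5.86/kg.
Duty = 3,431 × $5.86 = $20,105.66.
Total = $0.00 + $0.00 + $20,105.66 = $20,105.66.

$20,105.66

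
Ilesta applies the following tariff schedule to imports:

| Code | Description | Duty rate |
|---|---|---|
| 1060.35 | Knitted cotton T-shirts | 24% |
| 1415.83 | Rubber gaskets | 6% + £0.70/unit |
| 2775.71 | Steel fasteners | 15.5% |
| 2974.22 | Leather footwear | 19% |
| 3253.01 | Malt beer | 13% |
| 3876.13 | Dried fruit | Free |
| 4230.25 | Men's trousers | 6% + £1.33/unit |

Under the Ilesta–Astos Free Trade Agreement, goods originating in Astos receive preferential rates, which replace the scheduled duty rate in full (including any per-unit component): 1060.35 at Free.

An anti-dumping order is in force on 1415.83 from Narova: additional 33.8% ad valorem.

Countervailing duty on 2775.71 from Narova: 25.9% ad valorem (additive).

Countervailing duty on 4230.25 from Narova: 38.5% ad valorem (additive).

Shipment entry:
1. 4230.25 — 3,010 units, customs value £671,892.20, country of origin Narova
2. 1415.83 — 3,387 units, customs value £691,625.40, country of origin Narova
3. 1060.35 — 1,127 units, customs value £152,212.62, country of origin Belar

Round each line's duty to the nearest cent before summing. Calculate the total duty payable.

Line 1 (4230.25, Narova, 3,010 units, £671,892.20):
Base rate for 4230.25 is 6% + £1.33/unit.
Additional duty on 4230.25 from Narova: +38.5%. Applied ad valorem rate: 6% + 38.5% = 44.5%.
Duty = £671,892.20 × 44.5% + 3,010 × £1.33 = £302,995.33.
Line 2 (1415.83, Narova, 3,387 units, £691,625.40):
Base rate for 1415.83 is 6% + £0.70/unit.
Additional duty on 1415.83 from Narova: +33.8%. Applied ad valorem rate: 6% + 33.8% = 39.8%.
Duty = £691,625.40 × 39.8% + 3,387 × £0.70 = £277,637.81.
Line 3 (1060.35, Belar, 1,127 units, £152,212.62):
Base rate for 1060.35 is 24%.
1060.35 has an FTA preferential rate, but origin Belar is not Astos; base rate stands.
Duty = £152,212.62 × 24% = £36,531.03.
Total = £302,995.33 + £277,637.81 + £36,531.03 = £617,164.17.

£617,164.17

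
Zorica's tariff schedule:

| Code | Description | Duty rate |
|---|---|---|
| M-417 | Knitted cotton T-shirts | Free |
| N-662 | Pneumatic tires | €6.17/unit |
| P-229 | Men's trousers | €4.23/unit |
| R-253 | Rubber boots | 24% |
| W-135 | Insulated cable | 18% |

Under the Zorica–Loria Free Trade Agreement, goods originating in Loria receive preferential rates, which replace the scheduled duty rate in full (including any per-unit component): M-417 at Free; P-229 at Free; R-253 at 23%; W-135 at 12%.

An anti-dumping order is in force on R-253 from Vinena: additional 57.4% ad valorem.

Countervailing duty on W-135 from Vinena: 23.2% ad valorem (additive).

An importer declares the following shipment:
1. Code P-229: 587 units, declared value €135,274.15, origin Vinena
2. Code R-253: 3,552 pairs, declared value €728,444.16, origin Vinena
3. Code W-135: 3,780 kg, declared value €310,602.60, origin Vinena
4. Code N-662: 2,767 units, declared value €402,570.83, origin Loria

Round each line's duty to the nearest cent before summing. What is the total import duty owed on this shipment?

Line 1 (P-229, Vinena, 587 units, €135,274.15):
Base rate for P-229 is €4.23/unit.
P-229 has an FTA preferential rate, but origin Vinena is not Loria; base rate stands.
Duty = 587 × €4.23 = €2,483.01.
Line 2 (R-253, Vinena, 3,552 pairs, €728,444.16):
Base rate for R-253 is 24%.
R-253 has an FTA preferential rate, but origin Vinena is not Loria; base rate stands.
Additional duty on R-253 from Vinena: +57.4%. Applied ad valorem rate: 24% + 57.4% = 81.4%.
Duty = €728,444.16 × 81.4% = €592,953.55.
Line 3 (W-135, Vinena, 3,780 kg, €310,602.60):
Base rate for W-135 is 18%.
W-135 has an FTA preferential rate, but origin Vinena is not Loria; base rate stands.
Additional duty on W-135 from Vinena: +23.2%. Applied ad valorem rate: 18% + 23.2% = 41.2%.
Duty = €310,602.60 × 41.2% = €127,968.27.
Line 4 (N-662, Loria, 2,767 units, €402,570.83):
Base rate for N-662 is €6.17/unit.
Origin Loria is the FTA partner but N-662 is not on the preference list; base rate stands.
Duty = 2,767 × €6.17 = €17,072.39.
Total = €2,483.01 + €592,953.55 + €127,968.27 + €17,072.39 = €740,477.22.

€740,477.22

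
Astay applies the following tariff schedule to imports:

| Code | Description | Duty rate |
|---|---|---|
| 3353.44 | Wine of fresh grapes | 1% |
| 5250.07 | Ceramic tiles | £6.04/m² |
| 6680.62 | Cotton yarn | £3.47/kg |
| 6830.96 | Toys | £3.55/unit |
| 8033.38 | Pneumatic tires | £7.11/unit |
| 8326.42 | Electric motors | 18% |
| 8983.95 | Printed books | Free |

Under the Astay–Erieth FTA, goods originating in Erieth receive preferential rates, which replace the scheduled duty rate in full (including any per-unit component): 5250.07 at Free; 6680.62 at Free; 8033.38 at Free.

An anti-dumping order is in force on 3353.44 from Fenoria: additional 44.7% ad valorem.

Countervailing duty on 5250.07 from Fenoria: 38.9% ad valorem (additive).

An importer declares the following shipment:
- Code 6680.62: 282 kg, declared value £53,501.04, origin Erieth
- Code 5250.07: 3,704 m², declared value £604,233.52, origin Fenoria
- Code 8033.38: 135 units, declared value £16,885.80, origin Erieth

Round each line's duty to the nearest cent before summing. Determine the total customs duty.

£257,419.00

Line 1 (6680.62, Erieth, 282 kg, £53,501.04):
Base rate for 6680.62 is £3.47/kg.
Origin Erieth qualifies under the Astay–Erieth agreement and 6680.62 is covered: preferential rate Free applies instead.
Duty = £53,501.04 × 0% = £0.00.
Line 2 (5250.07, Fenoria, 3,704 m², £604,233.52):
Base rate for 5250.07 is £6.04/m².
5250.07 has an FTA preferential rate, but origin Fenoria is not Erieth; base rate stands.
Additional duty on 5250.07 from Fenoria: +38.9% ad valorem. Applied ad valorem rate = 38.9%.
Duty = £604,233.52 × 38.9% + 3,704 × £6.04 = £257,419.00.
Line 3 (8033.38, Erieth, 135 units, £16,885.80):
Base rate for 8033.38 is £7.11/unit.
Origin Erieth qualifies under the Astay–Erieth agreement and 8033.38 is covered: preferential rate Free applies instead.
Duty = £16,885.80 × 0% = £0.00.
Total = £0.00 + £257,419.00 + £0.00 = £257,419.00.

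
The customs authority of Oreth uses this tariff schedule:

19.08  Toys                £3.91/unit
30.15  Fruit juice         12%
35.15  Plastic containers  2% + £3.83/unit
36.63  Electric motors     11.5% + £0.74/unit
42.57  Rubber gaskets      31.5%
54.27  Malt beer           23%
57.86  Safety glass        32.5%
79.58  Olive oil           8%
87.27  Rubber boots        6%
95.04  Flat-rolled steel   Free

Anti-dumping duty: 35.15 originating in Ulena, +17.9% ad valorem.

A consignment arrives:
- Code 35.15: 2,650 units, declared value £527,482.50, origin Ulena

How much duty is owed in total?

Line 1 (35.15, Ulena, 2,650 units, £527,482.50):
Base rate for 35.15 is 2% + £3.83/unit.
Additional duty on 35.15 from Ulena: +17.9%. Applied ad valorem rate: 2% + 17.9% = 19.9%.
Duty = £527,482.50 × 19.9% + 2,650 × £3.83 = £115,118.52.

£115,118.52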